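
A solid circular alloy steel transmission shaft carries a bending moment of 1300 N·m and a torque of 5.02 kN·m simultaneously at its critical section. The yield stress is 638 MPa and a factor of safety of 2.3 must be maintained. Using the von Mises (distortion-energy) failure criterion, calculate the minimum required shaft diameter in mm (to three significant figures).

σ_allow = σ_y/n = 638/2.3 = 277.4 MPa.
For a solid shaft σ_b = 32M/(πd³) and τ = 16T/(πd³), so the von Mises stress is σ' = (16/πd³)·√(4M²+3T²).
√(4M²+3T²) = √(4×(1.300×10^6)² + 3×(5.020×10^6)²) = 9.075×10^6 N·mm.
d³ = 16×9.075×10^6/(π×277.4) = 166600 mm³.
d = 55.03 mm.

d = 55.0 mm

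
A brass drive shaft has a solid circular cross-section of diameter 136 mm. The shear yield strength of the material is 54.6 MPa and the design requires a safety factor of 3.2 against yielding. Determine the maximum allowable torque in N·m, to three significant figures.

τ_allow = 54.6/3.2 = 17.06 MPa.
For a solid shaft T_allow = τ_allow·πd³/16; πd³/16 = π×136³/16 = 493900 mm³.
T_allow = 17.06×493900 = 8.427×10^6 N·mm = 8427 N·m.

T_allow = 8430 N·m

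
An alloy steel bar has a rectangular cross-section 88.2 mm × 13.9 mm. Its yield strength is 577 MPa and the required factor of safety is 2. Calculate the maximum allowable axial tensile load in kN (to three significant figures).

σ_allow = 577/2 = 288.5 MPa.
A = 88.2×13.9 = 1226 mm².
F_allow = σ_allow × A = 288.5×1226 = 353700 N.

F_allow = 354 kN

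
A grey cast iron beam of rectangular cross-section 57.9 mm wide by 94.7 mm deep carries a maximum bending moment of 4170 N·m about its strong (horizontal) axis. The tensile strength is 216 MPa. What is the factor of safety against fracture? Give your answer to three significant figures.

n = 4.48

Section modulus S = bh²/6 = 57.9×94.7²/6 = 86540 mm³.
σ = M/S = 4170000/86540 = 48.18 MPa.
n = 216/48.18 = 4.483.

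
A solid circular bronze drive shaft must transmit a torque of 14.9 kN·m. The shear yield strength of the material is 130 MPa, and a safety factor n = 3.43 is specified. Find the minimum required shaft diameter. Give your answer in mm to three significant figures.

d = 126 mm

Allowable shear stress τ_allow = 130/3.43 = 37.90 MPa.
For a solid shaft τ = 16T/(πd³), so d³ = 16T/(π τ_allow) = 16×1.4900×10^7/(π×37.90) = 2.002×10^6 mm³.
d = (2.002×10^6)^(1/3) = 126.0 mm.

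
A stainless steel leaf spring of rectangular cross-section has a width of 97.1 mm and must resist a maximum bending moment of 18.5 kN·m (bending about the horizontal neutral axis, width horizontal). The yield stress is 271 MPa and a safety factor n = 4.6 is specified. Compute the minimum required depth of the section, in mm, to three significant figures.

σ_allow = 271/4.6 = 58.91 MPa.
For a rectangular section σ = 6M/(bh²), so h² = 6M/(b σ_allow) = 6×1.8500×10^7/(97.1×58.91) = 19400 mm².
h = 139.3 mm.

h = 139 mm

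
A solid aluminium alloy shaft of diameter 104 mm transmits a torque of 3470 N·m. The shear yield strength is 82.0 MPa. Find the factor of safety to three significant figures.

τ = 16T/(πd³) = 16×3470000/(π×104³) = 15.71 MPa.
n = τ_limit/τ = 82.0/15.71 = 5.219.

n = 5.22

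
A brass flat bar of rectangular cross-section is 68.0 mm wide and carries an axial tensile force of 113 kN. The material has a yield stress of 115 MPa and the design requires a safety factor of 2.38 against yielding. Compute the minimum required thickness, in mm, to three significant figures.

σ_allow = 115/2.38 = 48.32 MPa.
Required area A = F/σ_allow = 113000/48.32 = 2339 mm².
t = A/w = 2339/68.0 = 34.39 mm.

t = 34.4 mm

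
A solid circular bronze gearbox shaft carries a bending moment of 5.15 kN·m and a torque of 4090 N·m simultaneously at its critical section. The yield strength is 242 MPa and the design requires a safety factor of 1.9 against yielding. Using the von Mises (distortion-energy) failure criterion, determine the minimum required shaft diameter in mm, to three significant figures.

d = 79.4 mm

σ_allow = σ_y/n = 242/1.9 = 127.4 MPa.
For a solid shaft σ_b = 32M/(πd³) and τ = 16T/(πd³), so the von Mises stress is σ' = (16/πd³)·√(4M²+3T²).
√(4M²+3T²) = √(4×(5.150×10^6)² + 3×(4.090×10^6)²) = 1.250×10^7 N·mm.
d³ = 16×1.250×10^7/(π×127.4) = 499900 mm³.
d = 79.36 mm.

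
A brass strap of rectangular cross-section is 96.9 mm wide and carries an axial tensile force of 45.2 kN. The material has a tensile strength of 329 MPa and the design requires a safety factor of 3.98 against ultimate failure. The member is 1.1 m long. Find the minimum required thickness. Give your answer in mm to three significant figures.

t = 5.64 mm

σ_allow = 329/3.98 = 82.66 MPa.
Required area A = F/σ_allow = 45200/82.66 = 546.8 mm².
t = A/w = 546.8/96.9 = 5.643 mm.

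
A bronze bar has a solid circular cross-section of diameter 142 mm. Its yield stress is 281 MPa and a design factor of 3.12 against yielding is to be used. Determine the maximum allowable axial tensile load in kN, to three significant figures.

σ_allow = 281/3.12 = 90.06 MPa.
A = πd²/4 = π×142²/4 = 15840 mm².
F_allow = σ_allow × A = 90.06×15840 = 1.426×10^6 N.

F_allow = 1430 kN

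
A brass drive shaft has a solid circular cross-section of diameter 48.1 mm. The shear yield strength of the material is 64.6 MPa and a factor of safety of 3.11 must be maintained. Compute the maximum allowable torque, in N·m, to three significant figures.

T_allow = 454 N·m

τ_allow = 64.6/3.11 = 20.77 MPa.
For a solid shaft T_allow = τ_allow·πd³/16; πd³/16 = π×48.1³/16 = 21850 mm³.
T_allow = 20.77×21850 = 453900 N·mm = 453.9 N·m.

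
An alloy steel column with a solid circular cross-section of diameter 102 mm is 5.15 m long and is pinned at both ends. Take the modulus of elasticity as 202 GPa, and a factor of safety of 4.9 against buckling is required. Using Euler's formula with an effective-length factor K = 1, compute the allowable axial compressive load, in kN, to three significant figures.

I = πd⁴/64 = π×102⁴/64 = 5.313×10^6 mm⁴.
Effective length L_e = KL = 1×5.15 m = 5150 mm.
Euler critical load P_cr = π²EI/L_e² = π²×202000×5.313×10^6/5150² = 399400 N.
P_allow = P_cr/n = 399400/4.9 = 81510 N.

P_allow = 81.5 kN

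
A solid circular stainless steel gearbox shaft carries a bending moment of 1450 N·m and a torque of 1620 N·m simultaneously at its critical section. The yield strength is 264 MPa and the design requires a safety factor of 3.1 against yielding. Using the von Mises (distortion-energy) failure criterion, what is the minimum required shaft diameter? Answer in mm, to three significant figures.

σ_allow = σ_y/n = 264/3.1 = 85.16 MPa.
For a solid shaft σ_b = 32M/(πd³) and τ = 16T/(πd³), so the von Mises stress is σ' = (16/πd³)·√(4M²+3T²).
√(4M²+3T²) = √(4×(1.450×10^6)² + 3×(1.620×10^6)²) = 4.035×10^6 N·mm.
d³ = 16×4.035×10^6/(π×85.16) = 241300 mm³.
d = 62.26 mm.

d = 62.3 mm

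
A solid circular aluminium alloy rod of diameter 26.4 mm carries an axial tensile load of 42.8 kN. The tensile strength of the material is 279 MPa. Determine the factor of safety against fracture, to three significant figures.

A = πd²/4 = 547.4 mm².
σ = F/A = 42800/547.4 = 78.19 MPa.
n = 279/78.19 = 3.568.

n = 3.57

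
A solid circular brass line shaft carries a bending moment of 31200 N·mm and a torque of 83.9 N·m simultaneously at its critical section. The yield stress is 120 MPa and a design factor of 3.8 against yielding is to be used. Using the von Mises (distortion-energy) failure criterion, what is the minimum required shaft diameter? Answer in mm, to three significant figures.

σ_allow = σ_y/n = 120/3.8 = 31.58 MPa.
For a solid shaft σ_b = 32M/(πd³) and τ = 16T/(πd³), so the von Mises stress is σ' = (16/πd³)·√(4M²+3T²).
√(4M²+3T²) = √(4×(31200)² + 3×(83900)²) = 158100 N·mm.
d³ = 16×158100/(π×31.58) = 25510 mm³.
d = 29.44 mm.

d = 29.4 mm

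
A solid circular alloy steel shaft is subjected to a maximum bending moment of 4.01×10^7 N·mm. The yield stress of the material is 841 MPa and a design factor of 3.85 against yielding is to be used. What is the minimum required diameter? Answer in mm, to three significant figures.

σ_allow = 841/3.85 = 218.4 MPa.
For a solid circular section σ = 32M/(πd³), so d³ = 32M/(π σ_allow) = 32×4.0100×10^7/(π×218.4) = 1.870×10^6 mm³.
d = 123.2 mm.

d = 123 mm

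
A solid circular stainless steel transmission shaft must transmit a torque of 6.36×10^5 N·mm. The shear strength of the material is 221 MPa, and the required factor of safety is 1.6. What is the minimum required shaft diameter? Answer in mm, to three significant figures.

Allowable shear stress τ_allow = 221/1.6 = 138.1 MPa.
For a solid shaft τ = 16T/(πd³), so d³ = 16T/(π τ_allow) = 16×636000/(π×138.1) = 23450 mm³.
d = (23450)^(1/3) = 28.62 mm.

d = 28.6 mm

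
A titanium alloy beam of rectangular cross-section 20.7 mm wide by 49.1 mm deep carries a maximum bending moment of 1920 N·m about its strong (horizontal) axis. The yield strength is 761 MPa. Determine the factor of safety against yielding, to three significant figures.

n = 3.30

Section modulus S = bh²/6 = 20.7×49.1²/6 = 8317 mm³.
σ = M/S = 1920000/8317 = 230.8 MPa.
n = 761/230.8 = 3.297.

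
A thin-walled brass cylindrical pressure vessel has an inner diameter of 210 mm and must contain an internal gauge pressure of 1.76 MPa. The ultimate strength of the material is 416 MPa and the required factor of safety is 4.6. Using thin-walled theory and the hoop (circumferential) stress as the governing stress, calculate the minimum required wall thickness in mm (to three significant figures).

t = 2.04 mm

σ_allow = 416/4.6 = 90.43 MPa.
Hoop stress σ_h = pD/(2t), so t = pD/(2σ_allow) = 1.76×210/(2×90.43) = 2.043 mm.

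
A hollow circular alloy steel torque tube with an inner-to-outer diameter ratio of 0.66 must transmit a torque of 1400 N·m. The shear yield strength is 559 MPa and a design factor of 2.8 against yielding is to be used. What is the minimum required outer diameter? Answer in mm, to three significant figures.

τ_allow = 559/2.8 = 199.6 MPa.
For a hollow shaft τ = 16T/[πd_o³(1−k⁴)] with k = 0.66, so 1−k⁴ = 0.8103.
d_o³ = 16T/[π τ_allow (1−k⁴)] = 16×1400000/(π×199.6×0.8103) = 44080 mm³.
d_o = 35.32 mm.

d_o = 35.3 mm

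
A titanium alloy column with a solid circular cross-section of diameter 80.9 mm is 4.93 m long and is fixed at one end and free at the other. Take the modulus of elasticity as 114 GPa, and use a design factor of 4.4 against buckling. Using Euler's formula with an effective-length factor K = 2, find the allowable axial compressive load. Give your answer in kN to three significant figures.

I = πd⁴/64 = π×80.9⁴/64 = 2.103×10^6 mm⁴.
Effective length L_e = KL = 2×4.93 m = 9860 mm.
Euler critical load P_cr = π²EI/L_e² = π²×114000×2.103×10^6/9860² = 24330 N.
P_allow = P_cr/n = 24330/4.4 = 5530 N.

P_allow = 5.53 kN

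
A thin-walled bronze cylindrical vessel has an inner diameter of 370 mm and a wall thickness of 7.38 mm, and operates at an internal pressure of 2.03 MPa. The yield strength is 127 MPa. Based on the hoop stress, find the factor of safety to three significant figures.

n = 2.50

σ_h = pD/(2t) = 2.03×370/(2×7.38) = 50.89 MPa.
n = 127/50.89 = 2.496.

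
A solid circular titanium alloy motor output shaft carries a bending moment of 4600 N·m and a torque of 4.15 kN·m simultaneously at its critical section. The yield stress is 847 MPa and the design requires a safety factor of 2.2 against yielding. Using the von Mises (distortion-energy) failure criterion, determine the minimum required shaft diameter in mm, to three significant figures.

σ_allow = σ_y/n = 847/2.2 = 385.0 MPa.
For a solid shaft σ_b = 32M/(πd³) and τ = 16T/(πd³), so the von Mises stress is σ' = (16/πd³)·√(4M²+3T²).
√(4M²+3T²) = √(4×(4.600×10^6)² + 3×(4.150×10^6)²) = 1.168×10^7 N·mm.
d³ = 16×1.168×10^7/(π×385.0) = 154400 mm³.
d = 53.65 mm.

d = 53.7 mm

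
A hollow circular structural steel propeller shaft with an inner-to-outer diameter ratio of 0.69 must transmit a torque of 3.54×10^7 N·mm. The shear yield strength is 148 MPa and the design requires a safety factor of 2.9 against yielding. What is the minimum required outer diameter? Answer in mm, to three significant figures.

d_o = 166 mm

τ_allow = 148/2.9 = 51.03 MPa.
For a hollow shaft τ = 16T/[πd_o³(1−k⁴)] with k = 0.69, so 1−k⁴ = 0.7733.
d_o³ = 16T/[π τ_allow (1−k⁴)] = 16×3.5400×10^7/(π×51.03×0.7733) = 4.568×10^6 mm³.
d_o = 165.9 mm.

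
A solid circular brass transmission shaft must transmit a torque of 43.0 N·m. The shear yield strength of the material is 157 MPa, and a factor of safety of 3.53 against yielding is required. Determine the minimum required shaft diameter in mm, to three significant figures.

Allowable shear stress τ_allow = 157/3.53 = 44.48 MPa.
For a solid shaft τ = 16T/(πd³), so d³ = 16T/(π τ_allow) = 16×43000/(π×44.48) = 4924 mm³.
d = (4924)^(1/3) = 17.01 mm.

d = 17.0 mm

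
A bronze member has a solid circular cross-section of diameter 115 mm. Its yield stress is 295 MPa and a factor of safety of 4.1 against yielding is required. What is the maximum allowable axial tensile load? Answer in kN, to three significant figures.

F_allow = 747 kN

σ_allow = 295/4.1 = 71.95 MPa.
A = πd²/4 = π×115²/4 = 10390 mm².
F_allow = σ_allow × A = 71.95×10390 = 747300 N.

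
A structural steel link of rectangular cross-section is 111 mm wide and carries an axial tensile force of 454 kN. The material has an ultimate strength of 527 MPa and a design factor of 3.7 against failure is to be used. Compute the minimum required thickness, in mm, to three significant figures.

t = 28.7 mm

σ_allow = 527/3.7 = 142.4 MPa.
Required area A = F/σ_allow = 454000/142.4 = 3187 mm².
t = A/w = 3187/111 = 28.72 mm.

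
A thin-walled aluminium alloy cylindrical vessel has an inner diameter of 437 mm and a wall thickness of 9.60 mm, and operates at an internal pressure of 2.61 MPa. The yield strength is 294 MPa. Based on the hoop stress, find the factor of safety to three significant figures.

σ_h = pD/(2t) = 2.61×437/(2×9.60) = 59.40 MPa.
n = 294/59.40 = 4.949.

n = 4.95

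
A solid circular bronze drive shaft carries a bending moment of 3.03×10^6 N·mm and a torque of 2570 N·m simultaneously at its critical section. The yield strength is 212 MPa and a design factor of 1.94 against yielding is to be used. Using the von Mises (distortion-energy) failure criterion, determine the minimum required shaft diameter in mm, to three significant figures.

σ_allow = σ_y/n = 212/1.94 = 109.3 MPa.
For a solid shaft σ_b = 32M/(πd³) and τ = 16T/(πd³), so the von Mises stress is σ' = (16/πd³)·√(4M²+3T²).
√(4M²+3T²) = √(4×(3.030×10^6)² + 3×(2.570×10^6)²) = 7.519×10^6 N·mm.
d³ = 16×7.519×10^6/(π×109.3) = 350400 mm³.
d = 70.50 mm.

d = 70.5 mm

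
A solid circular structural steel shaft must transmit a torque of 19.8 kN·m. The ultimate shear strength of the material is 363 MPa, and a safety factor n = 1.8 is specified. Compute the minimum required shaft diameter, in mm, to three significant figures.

d = 79.4 mm

Allowable shear stress τ_allow = 363/1.8 = 201.7 MPa.
For a solid shaft τ = 16T/(πd³), so d³ = 16T/(π τ_allow) = 16×1.9800×10^7/(π×201.7) = 500000 mm³.
d = (500000)^(1/3) = 79.37 mm.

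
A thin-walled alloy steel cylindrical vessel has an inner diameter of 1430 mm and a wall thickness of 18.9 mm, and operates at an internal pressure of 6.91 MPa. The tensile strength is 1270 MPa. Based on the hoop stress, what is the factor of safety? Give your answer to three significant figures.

n = 4.86

σ_h = pD/(2t) = 6.91×1430/(2×18.9) = 261.4 MPa.
n = 1270/261.4 = 4.858.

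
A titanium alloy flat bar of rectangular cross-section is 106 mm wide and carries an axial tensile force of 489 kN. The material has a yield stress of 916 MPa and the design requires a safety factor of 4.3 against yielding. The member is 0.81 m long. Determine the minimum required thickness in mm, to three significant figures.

σ_allow = 916/4.3 = 213.0 MPa.
Required area A = F/σ_allow = 489000/213.0 = 2296 mm².
t = A/w = 2296/106 = 21.66 mm.

t = 21.7 mm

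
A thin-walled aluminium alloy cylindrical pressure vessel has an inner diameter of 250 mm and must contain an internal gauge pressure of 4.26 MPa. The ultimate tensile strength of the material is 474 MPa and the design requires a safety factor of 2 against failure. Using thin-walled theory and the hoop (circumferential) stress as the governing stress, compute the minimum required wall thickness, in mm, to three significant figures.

t = 2.25 mm

σ_allow = 474/2 = 237.0 MPa.
Hoop stress σ_h = pD/(2t), so t = pD/(2σ_allow) = 4.26×250/(2×237.0) = 2.247 mm.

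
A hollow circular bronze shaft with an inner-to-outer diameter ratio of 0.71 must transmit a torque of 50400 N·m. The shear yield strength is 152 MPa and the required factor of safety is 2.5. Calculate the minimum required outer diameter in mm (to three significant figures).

d_o = 178 mm

τ_allow = 152/2.5 = 60.80 MPa.
For a hollow shaft τ = 16T/[πd_o³(1−k⁴)] with k = 0.71, so 1−k⁴ = 0.7459.
d_o³ = 16T/[π τ_allow (1−k⁴)] = 16×5.0400×10^7/(π×60.80×0.7459) = 5.660×10^6 mm³.
d_o = 178.2 mm.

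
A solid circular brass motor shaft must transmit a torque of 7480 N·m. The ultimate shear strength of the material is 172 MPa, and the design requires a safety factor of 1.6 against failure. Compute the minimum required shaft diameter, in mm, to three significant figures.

Allowable shear stress τ_allow = 172/1.6 = 107.5 MPa.
For a solid shaft τ = 16T/(πd³), so d³ = 16T/(π τ_allow) = 16×7480000/(π×107.5) = 354400 mm³.
d = (354400)^(1/3) = 70.77 mm.

d = 70.8 mm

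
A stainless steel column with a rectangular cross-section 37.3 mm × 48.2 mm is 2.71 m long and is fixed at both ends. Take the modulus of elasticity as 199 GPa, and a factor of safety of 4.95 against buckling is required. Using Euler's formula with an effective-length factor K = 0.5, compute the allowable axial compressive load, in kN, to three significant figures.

Buckling occurs about the weak axis: I_min = h·b³/12 = 48.2×37.3³/12 = 208400 mm⁴ (b = 37.3 mm is the smaller dimension).
Effective length L_e = KL = 0.5×2.71 m = 1355 mm.
Euler critical load P_cr = π²EI/L_e² = π²×199000×208400/1355² = 223000 N.
P_allow = P_cr/n = 223000/4.95 = 45050 N.

P_allow = 45.0 kN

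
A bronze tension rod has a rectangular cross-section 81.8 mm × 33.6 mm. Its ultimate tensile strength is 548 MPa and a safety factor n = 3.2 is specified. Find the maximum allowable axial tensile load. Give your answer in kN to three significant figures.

σ_allow = 548/3.2 = 171.2 MPa.
A = 81.8×33.6 = 2748 mm².
F_allow = σ_allow × A = 171.2×2748 = 470700 N.

F_allow = 471 kN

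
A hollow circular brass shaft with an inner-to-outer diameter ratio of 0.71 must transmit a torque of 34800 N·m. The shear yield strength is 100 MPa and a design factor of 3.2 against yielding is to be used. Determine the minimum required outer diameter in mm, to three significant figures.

d_o = 197 mm

τ_allow = 100/3.2 = 31.25 MPa.
For a hollow shaft τ = 16T/[πd_o³(1−k⁴)] with k = 0.71, so 1−k⁴ = 0.7459.
d_o³ = 16T/[π τ_allow (1−k⁴)] = 16×3.4800×10^7/(π×31.25×0.7459) = 7.604×10^6 mm³.
d_o = 196.6 mm.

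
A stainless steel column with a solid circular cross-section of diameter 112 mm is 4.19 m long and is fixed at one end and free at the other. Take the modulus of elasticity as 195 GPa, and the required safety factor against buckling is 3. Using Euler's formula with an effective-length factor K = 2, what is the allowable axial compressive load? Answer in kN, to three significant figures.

I = πd⁴/64 = π×112⁴/64 = 7.724×10^6 mm⁴.
Effective length L_e = KL = 2×4.19 m = 8380 mm.
Euler critical load P_cr = π²EI/L_e² = π²×195000×7.724×10^6/8380² = 211700 N.
P_allow = P_cr/n = 211700/3 = 70560 N.

P_allow = 70.6 kN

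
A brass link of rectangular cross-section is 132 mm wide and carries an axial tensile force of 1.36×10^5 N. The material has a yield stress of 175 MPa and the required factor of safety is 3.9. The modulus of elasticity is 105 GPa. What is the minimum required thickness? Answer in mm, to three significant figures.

t = 23.0 mm

σ_allow = 175/3.9 = 44.87 MPa.
Required area A = F/σ_allow = 136000/44.87 = 3031 mm².
t = A/w = 3031/132 = 22.96 mm.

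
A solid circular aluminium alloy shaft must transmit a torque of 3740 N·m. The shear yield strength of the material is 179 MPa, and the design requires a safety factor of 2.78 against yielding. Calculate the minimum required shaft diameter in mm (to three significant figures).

Allowable shear stress τ_allow = 179/2.78 = 64.39 MPa.
For a solid shaft τ = 16T/(πd³), so d³ = 16T/(π τ_allow) = 16×3740000/(π×64.39) = 295800 mm³.
d = (295800)^(1/3) = 66.63 mm.

d = 66.6 mm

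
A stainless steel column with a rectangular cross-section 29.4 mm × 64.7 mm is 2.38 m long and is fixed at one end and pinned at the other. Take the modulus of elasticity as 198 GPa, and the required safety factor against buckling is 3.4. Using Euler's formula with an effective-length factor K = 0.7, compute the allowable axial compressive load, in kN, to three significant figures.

P_allow = 28.4 kN

Buckling occurs about the weak axis: I_min = h·b³/12 = 64.7×29.4³/12 = 137000 mm⁴ (b = 29.4 mm is the smaller dimension).
Effective length L_e = KL = 0.7×2.38 m = 1666 mm.
Euler critical load P_cr = π²EI/L_e² = π²×198000×137000/1666² = 96470 N.
P_allow = P_cr/n = 96470/3.4 = 28370 N.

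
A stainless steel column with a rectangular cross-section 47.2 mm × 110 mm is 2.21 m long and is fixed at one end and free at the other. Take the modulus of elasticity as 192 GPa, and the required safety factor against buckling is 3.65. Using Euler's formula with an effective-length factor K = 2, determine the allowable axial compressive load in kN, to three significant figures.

Buckling occurs about the weak axis: I_min = h·b³/12 = 110×47.2³/12 = 963900 mm⁴ (b = 47.2 mm is the smaller dimension).
Effective length L_e = KL = 2×2.21 m = 4420 mm.
Euler critical load P_cr = π²EI/L_e² = π²×192000×963900/4420² = 93500 N.
P_allow = P_cr/n = 93500/3.65 = 25620 N.

P_allow = 25.6 kN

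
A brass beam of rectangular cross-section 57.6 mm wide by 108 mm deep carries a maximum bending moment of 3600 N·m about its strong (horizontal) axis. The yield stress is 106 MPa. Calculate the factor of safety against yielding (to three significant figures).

Section modulus S = bh²/6 = 57.6×108²/6 = 112000 mm³.
σ = M/S = 3600000/112000 = 32.15 MPa.
n = 106/32.15 = 3.297.

n = 3.30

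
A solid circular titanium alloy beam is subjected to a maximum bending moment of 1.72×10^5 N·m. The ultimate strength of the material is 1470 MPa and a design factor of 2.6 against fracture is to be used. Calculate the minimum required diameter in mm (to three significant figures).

σ_allow = 1470/2.6 = 565.4 MPa.
For a solid circular section σ = 32M/(πd³), so d³ = 32M/(π σ_allow) = 32×1.7200×10^8/(π×565.4) = 3.099×10^6 mm³.
d = 145.8 mm.

d = 146 mm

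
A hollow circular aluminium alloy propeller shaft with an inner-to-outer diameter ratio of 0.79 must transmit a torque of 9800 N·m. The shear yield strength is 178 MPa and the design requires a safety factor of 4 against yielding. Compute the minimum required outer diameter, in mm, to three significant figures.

d_o = 122 mm

τ_allow = 178/4 = 44.50 MPa.
For a hollow shaft τ = 16T/[πd_o³(1−k⁴)] with k = 0.79, so 1−k⁴ = 0.6105.
d_o³ = 16T/[π τ_allow (1−k⁴)] = 16×9800000/(π×44.50×0.6105) = 1.837×10^6 mm³.
d_o = 122.5 mm.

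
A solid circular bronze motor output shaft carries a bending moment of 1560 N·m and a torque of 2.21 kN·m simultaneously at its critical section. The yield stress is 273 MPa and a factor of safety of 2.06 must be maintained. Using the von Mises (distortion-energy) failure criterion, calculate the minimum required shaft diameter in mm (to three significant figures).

σ_allow = σ_y/n = 273/2.06 = 132.5 MPa.
For a solid shaft σ_b = 32M/(πd³) and τ = 16T/(πd³), so the von Mises stress is σ' = (16/πd³)·√(4M²+3T²).
√(4M²+3T²) = √(4×(1.560×10^6)² + 3×(2.210×10^6)²) = 4.938×10^6 N·mm.
d³ = 16×4.938×10^6/(π×132.5) = 189800 mm³.
d = 57.47 mm.

d = 57.5 mm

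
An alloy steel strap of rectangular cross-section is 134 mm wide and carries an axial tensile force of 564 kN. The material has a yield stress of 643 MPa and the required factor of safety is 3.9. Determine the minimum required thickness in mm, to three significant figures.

t = 25.5 mm

σ_allow = 643/3.9 = 164.9 MPa.
Required area A = F/σ_allow = 564000/164.9 = 3421 mm².
t = A/w = 3421/134 = 25.53 mm.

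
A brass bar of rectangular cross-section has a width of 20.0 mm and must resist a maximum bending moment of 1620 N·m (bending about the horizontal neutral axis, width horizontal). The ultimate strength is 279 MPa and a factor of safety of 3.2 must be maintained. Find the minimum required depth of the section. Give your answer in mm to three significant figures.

h = 74.7 mm

σ_allow = 279/3.2 = 87.19 MPa.
For a rectangular section σ = 6M/(bh²), so h² = 6M/(b σ_allow) = 6×1620000/(20.0×87.19) = 5574 mm².
h = 74.66 mm.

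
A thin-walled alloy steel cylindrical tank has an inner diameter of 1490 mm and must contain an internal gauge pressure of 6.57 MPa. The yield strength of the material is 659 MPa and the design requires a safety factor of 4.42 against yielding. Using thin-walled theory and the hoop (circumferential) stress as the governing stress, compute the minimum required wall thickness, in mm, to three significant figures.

σ_allow = 659/4.42 = 149.1 MPa.
Hoop stress σ_h = pD/(2t), so t = pD/(2σ_allow) = 6.57×1490/(2×149.1) = 32.83 mm.

t = 32.8 mm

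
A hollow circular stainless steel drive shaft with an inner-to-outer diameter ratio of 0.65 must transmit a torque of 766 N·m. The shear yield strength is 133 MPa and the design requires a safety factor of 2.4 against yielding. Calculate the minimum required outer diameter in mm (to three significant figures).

d_o = 44.1 mm

τ_allow = 133/2.4 = 55.42 MPa.
For a hollow shaft τ = 16T/[πd_o³(1−k⁴)] with k = 0.65, so 1−k⁴ = 0.8215.
d_o³ = 16T/[π τ_allow (1−k⁴)] = 16×766000/(π×55.42×0.8215) = 85690 mm³.
d_o = 44.09 mm.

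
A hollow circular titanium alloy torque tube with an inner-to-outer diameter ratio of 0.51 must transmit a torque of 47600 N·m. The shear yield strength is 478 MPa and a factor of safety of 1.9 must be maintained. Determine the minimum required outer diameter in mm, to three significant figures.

d_o = 101 mm

τ_allow = 478/1.9 = 251.6 MPa.
For a hollow shaft τ = 16T/[πd_o³(1−k⁴)] with k = 0.51, so 1−k⁴ = 0.9323.
d_o³ = 16T/[π τ_allow (1−k⁴)] = 16×4.7600×10^7/(π×251.6×0.9323) = 1.034×10^6 mm³.
d_o = 101.1 mm.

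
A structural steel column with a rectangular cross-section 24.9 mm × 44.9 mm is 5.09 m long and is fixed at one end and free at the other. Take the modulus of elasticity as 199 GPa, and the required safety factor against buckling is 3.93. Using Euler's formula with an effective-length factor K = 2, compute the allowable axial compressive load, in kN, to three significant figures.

Buckling occurs about the weak axis: I_min = h·b³/12 = 44.9×24.9³/12 = 57760 mm⁴ (b = 24.9 mm is the smaller dimension).
Effective length L_e = KL = 2×5.09 m = 10180 mm.
Euler critical load P_cr = π²EI/L_e² = π²×199000×57760/10180² = 1095 N.
P_allow = P_cr/n = 1095/3.93 = 278.6 N.

P_allow = 0.279 kN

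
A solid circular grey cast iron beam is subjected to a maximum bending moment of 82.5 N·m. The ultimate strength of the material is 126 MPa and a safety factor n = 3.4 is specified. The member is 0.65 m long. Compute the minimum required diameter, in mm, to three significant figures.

d = 28.3 mm

σ_allow = 126/3.4 = 37.06 MPa.
For a solid circular section σ = 32M/(πd³), so d³ = 32M/(π σ_allow) = 32×82500/(π×37.06) = 22680 mm³.
d = 28.30 mm.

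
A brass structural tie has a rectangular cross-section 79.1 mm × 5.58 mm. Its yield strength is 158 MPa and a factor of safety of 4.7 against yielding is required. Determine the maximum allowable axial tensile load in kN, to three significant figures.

F_allow = 14.8 kN

σ_allow = 158/4.7 = 33.62 MPa.
A = 79.1×5.58 = 441.4 mm².
F_allow = σ_allow × A = 33.62×441.4 = 14840 N.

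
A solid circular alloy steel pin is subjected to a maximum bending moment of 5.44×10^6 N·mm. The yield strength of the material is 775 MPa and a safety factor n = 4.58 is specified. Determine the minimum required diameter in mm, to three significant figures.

d = 68.9 mm

σ_allow = 775/4.58 = 169.2 MPa.
For a solid circular section σ = 32M/(πd³), so d³ = 32M/(π σ_allow) = 32×5440000/(π×169.2) = 327500 mm³.
d = 68.93 mm.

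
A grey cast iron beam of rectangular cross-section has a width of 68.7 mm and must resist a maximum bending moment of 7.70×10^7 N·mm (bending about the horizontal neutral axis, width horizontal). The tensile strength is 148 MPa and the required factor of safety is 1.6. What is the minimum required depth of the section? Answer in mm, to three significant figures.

h = 270 mm

σ_allow = 148/1.6 = 92.50 MPa.
For a rectangular section σ = 6M/(bh²), so h² = 6M/(b σ_allow) = 6×7.7000×10^7/(68.7×92.50) = 72700 mm².
h = 269.6 mm.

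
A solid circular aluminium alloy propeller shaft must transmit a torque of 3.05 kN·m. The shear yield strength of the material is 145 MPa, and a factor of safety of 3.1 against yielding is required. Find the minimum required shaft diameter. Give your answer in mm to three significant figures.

d = 69.3 mm

Allowable shear stress τ_allow = 145/3.1 = 46.77 MPa.
For a solid shaft τ = 16T/(πd³), so d³ = 16T/(π τ_allow) = 16×3050000/(π×46.77) = 332100 mm³.
d = (332100)^(1/3) = 69.25 mm.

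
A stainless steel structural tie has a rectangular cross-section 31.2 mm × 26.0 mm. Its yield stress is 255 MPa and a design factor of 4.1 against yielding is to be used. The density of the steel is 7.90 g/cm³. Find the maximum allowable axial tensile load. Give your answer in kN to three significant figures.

F_allow = 50.5 kN

σ_allow = 255/4.1 = 62.20 MPa.
A = 31.2×26.0 = 811.2 mm².
F_allow = σ_allow × A = 62.20×811.2 = 50450 N.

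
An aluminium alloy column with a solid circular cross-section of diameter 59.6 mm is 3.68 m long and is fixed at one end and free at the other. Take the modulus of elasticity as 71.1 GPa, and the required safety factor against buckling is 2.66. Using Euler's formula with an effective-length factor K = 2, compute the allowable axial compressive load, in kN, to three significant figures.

P_allow = 3.02 kN

I = πd⁴/64 = π×59.6⁴/64 = 619400 mm⁴.
Effective length L_e = KL = 2×3.68 m = 7360 mm.
Euler critical load P_cr = π²EI/L_e² = π²×71100×619400/7360² = 8024 N.
P_allow = P_cr/n = 8024/2.66 = 3016 N.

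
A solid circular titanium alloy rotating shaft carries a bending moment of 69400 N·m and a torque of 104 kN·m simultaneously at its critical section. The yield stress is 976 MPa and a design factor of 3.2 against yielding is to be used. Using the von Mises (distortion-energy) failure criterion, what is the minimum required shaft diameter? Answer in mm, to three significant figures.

d = 156 mm

σ_allow = σ_y/n = 976/3.2 = 305.0 MPa.
For a solid shaft σ_b = 32M/(πd³) and τ = 16T/(πd³), so the von Mises stress is σ' = (16/πd³)·√(4M²+3T²).
√(4M²+3T²) = √(4×(6.940×10^7)² + 3×(1.040×10^8)²) = 2.274×10^8 N·mm.
d³ = 16×2.274×10^8/(π×305.0) = 3.797×10^6 mm³.
d = 156.0 mm.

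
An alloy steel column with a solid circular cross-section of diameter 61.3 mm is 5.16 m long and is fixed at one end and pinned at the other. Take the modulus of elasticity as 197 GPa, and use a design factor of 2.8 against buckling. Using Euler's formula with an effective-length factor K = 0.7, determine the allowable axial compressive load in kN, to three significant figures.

I = πd⁴/64 = π×61.3⁴/64 = 693100 mm⁴.
Effective length L_e = KL = 0.7×5.16 m = 3612 mm.
Euler critical load P_cr = π²EI/L_e² = π²×197000×693100/3612² = 103300 N.
P_allow = P_cr/n = 103300/2.8 = 36890 N.

P_allow = 36.9 kN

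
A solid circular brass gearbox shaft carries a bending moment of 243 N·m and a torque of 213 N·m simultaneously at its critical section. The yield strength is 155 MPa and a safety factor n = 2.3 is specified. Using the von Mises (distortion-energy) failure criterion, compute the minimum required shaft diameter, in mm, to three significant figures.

σ_allow = σ_y/n = 155/2.3 = 67.39 MPa.
For a solid shaft σ_b = 32M/(πd³) and τ = 16T/(πd³), so the von Mises stress is σ' = (16/πd³)·√(4M²+3T²).
√(4M²+3T²) = √(4×(243000)² + 3×(213000)²) = 610200 N·mm.
d³ = 16×610200/(π×67.39) = 46110 mm³.
d = 35.86 mm.

d = 35.9 mm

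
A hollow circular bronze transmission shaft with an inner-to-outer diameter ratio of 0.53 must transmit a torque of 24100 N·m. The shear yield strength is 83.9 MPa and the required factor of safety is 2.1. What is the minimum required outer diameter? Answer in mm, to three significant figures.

τ_allow = 83.9/2.1 = 39.95 MPa.
For a hollow shaft τ = 16T/[πd_o³(1−k⁴)] with k = 0.53, so 1−k⁴ = 0.9211.
d_o³ = 16T/[π τ_allow (1−k⁴)] = 16×2.4100×10^7/(π×39.95×0.9211) = 3.335×10^6 mm³.
d_o = 149.4 mm.

d_o = 149 mm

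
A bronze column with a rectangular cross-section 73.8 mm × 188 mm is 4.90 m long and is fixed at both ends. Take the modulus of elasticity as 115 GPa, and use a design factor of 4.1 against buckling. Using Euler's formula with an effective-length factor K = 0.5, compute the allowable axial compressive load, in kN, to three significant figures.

P_allow = 290 kN

Buckling occurs about the weak axis: I_min = h·b³/12 = 188×73.8³/12 = 6.297×10^6 mm⁴ (b = 73.8 mm is the smaller dimension).
Effective length L_e = KL = 0.5×4.90 m = 2450 mm.
Euler critical load P_cr = π²EI/L_e² = π²×115000×6.297×10^6/2450² = 1.191×10^6 N.
P_allow = P_cr/n = 1.191×10^6/4.1 = 290400 N.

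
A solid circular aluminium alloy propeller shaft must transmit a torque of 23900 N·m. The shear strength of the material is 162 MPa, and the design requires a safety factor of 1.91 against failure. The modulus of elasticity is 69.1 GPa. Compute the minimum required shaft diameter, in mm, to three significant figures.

Allowable shear stress τ_allow = 162/1.91 = 84.82 MPa.
For a solid shaft τ = 16T/(πd³), so d³ = 16T/(π τ_allow) = 16×2.3900×10^7/(π×84.82) = 1.435×10^6 mm³.
d = (1.435×10^6)^(1/3) = 112.8 mm.

d = 113 mm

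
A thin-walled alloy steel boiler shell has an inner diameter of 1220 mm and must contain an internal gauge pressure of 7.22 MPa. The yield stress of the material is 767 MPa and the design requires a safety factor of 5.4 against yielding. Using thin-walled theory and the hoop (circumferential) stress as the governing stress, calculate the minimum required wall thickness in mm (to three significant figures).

t = 31.0 mm

σ_allow = 767/5.4 = 142.0 MPa.
Hoop stress σ_h = pD/(2t), so t = pD/(2σ_allow) = 7.22×1220/(2×142.0) = 31.01 mm.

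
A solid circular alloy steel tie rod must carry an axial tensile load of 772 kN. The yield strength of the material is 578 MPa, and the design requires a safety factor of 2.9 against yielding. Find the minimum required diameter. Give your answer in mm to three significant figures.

Allowable stress σ_allow = 578/2.9 = 199.3 MPa.
Required area A = F/σ_allow = 772000/199.3 = 3873 mm².
A = πd²/4 → d = √(4A/π) = 70.23 mm.

d = 70.2 mm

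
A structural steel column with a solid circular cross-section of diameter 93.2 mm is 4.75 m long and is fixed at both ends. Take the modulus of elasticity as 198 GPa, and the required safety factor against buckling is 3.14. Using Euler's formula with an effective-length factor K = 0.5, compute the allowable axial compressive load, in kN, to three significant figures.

I = πd⁴/64 = π×93.2⁴/64 = 3.704×10^6 mm⁴.
Effective length L_e = KL = 0.5×4.75 m = 2375 mm.
Euler critical load P_cr = π²EI/L_e² = π²×198000×3.704×10^6/2375² = 1.283×10^6 N.
P_allow = P_cr/n = 1.283×10^6/3.14 = 408600 N.

P_allow = 409 kN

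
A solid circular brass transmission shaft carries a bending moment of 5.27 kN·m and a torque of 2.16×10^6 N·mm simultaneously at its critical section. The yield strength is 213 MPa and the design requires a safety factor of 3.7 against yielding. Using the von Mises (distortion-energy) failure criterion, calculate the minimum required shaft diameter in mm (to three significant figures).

d = 99.6 mm

σ_allow = σ_y/n = 213/3.7 = 57.57 MPa.
For a solid shaft σ_b = 32M/(πd³) and τ = 16T/(πd³), so the von Mises stress is σ' = (16/πd³)·√(4M²+3T²).
√(4M²+3T²) = √(4×(5.270×10^6)² + 3×(2.160×10^6)²) = 1.118×10^7 N·mm.
d³ = 16×1.118×10^7/(π×57.57) = 989500 mm³.
d = 99.65 mm.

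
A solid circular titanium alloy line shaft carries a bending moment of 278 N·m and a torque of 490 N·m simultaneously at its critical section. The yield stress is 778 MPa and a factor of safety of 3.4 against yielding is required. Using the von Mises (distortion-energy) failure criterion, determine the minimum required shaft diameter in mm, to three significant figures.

d = 28.3 mm

σ_allow = σ_y/n = 778/3.4 = 228.8 MPa.
For a solid shaft σ_b = 32M/(πd³) and τ = 16T/(πd³), so the von Mises stress is σ' = (16/πd³)·√(4M²+3T²).
√(4M²+3T²) = √(4×(278000)² + 3×(490000)²) = 1.015×10^6 N·mm.
d³ = 16×1.015×10^6/(π×228.8) = 22580 mm³.
d = 28.27 mm.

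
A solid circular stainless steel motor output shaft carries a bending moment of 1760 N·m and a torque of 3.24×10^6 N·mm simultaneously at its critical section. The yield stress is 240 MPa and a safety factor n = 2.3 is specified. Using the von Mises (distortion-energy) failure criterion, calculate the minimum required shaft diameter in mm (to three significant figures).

σ_allow = σ_y/n = 240/2.3 = 104.3 MPa.
For a solid shaft σ_b = 32M/(πd³) and τ = 16T/(πd³), so the von Mises stress is σ' = (16/πd³)·√(4M²+3T²).
√(4M²+3T²) = √(4×(1.760×10^6)² + 3×(3.240×10^6)²) = 6.624×10^6 N·mm.
d³ = 16×6.624×10^6/(π×104.3) = 323300 mm³.
d = 68.63 mm.

d = 68.6 mm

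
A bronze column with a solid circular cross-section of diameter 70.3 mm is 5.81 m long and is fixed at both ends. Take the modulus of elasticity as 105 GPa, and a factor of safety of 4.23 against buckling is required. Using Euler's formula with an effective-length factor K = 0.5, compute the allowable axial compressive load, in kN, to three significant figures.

I = πd⁴/64 = π×70.3⁴/64 = 1.199×10^6 mm⁴.
Effective length L_e = KL = 0.5×5.81 m = 2905 mm.
Euler critical load P_cr = π²EI/L_e² = π²×105000×1.199×10^6/2905² = 147200 N.
P_allow = P_cr/n = 147200/4.23 = 34810 N.

P_allow = 34.8 kN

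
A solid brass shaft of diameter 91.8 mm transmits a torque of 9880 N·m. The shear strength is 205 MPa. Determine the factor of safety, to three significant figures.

τ = 16T/(πd³) = 16×9880000/(π×91.8³) = 65.04 MPa.
n = τ_limit/τ = 205/65.04 = 3.152.

n = 3.15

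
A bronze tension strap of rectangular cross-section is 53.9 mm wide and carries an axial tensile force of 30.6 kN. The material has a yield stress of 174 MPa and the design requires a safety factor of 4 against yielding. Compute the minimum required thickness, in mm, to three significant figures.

σ_allow = 174/4 = 43.50 MPa.
Required area A = F/σ_allow = 30600/43.50 = 703.4 mm².
t = A/w = 703.4/53.9 = 13.05 mm.

t = 13.1 mm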